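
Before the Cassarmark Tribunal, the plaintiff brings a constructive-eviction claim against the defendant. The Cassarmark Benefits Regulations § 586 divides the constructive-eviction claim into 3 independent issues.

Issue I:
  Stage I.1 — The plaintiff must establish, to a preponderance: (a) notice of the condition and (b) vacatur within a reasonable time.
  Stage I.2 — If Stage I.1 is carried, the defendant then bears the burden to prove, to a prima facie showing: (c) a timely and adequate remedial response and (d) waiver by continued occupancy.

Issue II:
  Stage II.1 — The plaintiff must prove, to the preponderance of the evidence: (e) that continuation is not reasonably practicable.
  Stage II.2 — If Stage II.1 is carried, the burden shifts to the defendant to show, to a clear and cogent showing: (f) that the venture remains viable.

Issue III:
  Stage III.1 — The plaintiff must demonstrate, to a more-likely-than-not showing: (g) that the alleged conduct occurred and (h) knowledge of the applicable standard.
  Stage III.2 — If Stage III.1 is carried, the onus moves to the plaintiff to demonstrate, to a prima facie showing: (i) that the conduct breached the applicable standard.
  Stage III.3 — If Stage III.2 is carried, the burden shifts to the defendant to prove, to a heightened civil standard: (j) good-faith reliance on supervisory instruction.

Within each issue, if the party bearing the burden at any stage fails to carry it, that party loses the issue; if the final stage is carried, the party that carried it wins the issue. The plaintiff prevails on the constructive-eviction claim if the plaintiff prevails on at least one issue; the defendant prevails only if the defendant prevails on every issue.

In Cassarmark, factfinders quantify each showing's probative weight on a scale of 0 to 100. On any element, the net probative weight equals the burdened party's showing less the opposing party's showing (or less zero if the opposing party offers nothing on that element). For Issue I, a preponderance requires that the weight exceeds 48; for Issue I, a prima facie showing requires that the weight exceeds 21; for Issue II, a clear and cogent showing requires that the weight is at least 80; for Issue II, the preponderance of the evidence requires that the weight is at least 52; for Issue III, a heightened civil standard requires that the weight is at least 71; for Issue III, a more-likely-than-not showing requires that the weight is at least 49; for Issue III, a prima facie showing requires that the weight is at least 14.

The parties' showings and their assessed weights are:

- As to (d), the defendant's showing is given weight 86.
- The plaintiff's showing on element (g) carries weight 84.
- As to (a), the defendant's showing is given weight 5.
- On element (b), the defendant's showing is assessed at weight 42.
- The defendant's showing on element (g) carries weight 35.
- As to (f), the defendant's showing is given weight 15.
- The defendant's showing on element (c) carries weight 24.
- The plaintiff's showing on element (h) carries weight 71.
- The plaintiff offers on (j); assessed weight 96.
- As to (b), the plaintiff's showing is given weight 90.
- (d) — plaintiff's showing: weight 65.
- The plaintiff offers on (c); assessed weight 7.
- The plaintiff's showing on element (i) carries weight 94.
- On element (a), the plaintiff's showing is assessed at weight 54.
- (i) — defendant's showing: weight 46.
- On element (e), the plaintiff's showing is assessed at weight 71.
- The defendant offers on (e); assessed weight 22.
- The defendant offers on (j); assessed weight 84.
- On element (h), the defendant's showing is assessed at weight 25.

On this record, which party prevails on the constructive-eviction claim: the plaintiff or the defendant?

— Issue I —
Stage I.1 (plaintiff, a preponderance, weight exceeds 48): (a) net 54−5=49 > 48 — meets; (b) net 90−42=48 ≤ 48 — fails.
  The plaintiff does not carry Stage I.1.
The defendant prevails on this issue.
— Issue II —
At Stage II.1 the plaintiff must meet the preponderance of the evidence (weight is at least 52): on (e) the weight is 71 less the opposing 22 gives net 49, which does not reach 52, so (e) does not meet the standard.
  Stage II.1 not carried; the plaintiff fails its burden.
So the defendant prevails on this issue.
— Issue III —
At Stage III.1 the plaintiff must meet a more-likely-than-not showing (weight is at least 49): on (g) the weight is 84 less the opposing 35 gives net 49, ≥ 49, so (g) meets the standard; on (h) the weight is 71 less the opposing 25 gives net 46, < 49, so (h) does not meet the standard.
  Not every element is met, so the plaintiff fails to carry Stage III.1.
So the defendant prevails on this issue.
Per-issue: Issue I → defendant; Issue II → defendant; Issue III → defendant. The plaintiff must prevail on at least one issue; overall, the defendant prevails.

defendant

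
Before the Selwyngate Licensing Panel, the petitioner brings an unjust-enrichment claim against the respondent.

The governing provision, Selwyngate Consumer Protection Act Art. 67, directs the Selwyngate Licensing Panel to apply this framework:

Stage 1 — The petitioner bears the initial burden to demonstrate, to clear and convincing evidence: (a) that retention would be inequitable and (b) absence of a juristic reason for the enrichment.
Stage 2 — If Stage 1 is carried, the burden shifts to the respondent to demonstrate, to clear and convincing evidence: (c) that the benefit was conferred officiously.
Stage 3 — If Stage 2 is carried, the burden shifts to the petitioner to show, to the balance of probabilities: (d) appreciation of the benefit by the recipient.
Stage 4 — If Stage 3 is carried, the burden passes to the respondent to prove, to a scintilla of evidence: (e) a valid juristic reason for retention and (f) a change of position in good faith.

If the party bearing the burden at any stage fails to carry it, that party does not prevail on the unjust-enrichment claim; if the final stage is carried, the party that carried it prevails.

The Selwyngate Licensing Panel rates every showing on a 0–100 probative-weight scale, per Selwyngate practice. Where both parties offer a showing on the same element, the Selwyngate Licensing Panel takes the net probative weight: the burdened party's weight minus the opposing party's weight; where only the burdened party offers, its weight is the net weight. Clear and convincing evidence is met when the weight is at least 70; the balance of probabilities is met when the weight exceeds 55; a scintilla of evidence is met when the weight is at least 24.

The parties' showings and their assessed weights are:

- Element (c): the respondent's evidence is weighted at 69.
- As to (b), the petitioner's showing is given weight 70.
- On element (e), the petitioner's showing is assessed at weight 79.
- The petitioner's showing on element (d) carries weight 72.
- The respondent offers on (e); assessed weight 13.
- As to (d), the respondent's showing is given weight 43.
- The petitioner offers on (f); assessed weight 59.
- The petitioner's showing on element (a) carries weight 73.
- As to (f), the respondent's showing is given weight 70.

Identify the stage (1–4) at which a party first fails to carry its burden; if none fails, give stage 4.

stage 2

Stage 1 (petitioner, clear and convincing evidence, weight is at least 70): (a) 73 ≥ 70 — meets; (b) 70 ≥ 70 — meets.
  The petitioner carries Stage 1; the respondent now bears the burden.
Stage 2 (respondent, clear and convincing evidence, weight is at least 70): (c) 69 < 70 — fails.
  The respondent does not carry Stage 2.
So the petitioner prevails.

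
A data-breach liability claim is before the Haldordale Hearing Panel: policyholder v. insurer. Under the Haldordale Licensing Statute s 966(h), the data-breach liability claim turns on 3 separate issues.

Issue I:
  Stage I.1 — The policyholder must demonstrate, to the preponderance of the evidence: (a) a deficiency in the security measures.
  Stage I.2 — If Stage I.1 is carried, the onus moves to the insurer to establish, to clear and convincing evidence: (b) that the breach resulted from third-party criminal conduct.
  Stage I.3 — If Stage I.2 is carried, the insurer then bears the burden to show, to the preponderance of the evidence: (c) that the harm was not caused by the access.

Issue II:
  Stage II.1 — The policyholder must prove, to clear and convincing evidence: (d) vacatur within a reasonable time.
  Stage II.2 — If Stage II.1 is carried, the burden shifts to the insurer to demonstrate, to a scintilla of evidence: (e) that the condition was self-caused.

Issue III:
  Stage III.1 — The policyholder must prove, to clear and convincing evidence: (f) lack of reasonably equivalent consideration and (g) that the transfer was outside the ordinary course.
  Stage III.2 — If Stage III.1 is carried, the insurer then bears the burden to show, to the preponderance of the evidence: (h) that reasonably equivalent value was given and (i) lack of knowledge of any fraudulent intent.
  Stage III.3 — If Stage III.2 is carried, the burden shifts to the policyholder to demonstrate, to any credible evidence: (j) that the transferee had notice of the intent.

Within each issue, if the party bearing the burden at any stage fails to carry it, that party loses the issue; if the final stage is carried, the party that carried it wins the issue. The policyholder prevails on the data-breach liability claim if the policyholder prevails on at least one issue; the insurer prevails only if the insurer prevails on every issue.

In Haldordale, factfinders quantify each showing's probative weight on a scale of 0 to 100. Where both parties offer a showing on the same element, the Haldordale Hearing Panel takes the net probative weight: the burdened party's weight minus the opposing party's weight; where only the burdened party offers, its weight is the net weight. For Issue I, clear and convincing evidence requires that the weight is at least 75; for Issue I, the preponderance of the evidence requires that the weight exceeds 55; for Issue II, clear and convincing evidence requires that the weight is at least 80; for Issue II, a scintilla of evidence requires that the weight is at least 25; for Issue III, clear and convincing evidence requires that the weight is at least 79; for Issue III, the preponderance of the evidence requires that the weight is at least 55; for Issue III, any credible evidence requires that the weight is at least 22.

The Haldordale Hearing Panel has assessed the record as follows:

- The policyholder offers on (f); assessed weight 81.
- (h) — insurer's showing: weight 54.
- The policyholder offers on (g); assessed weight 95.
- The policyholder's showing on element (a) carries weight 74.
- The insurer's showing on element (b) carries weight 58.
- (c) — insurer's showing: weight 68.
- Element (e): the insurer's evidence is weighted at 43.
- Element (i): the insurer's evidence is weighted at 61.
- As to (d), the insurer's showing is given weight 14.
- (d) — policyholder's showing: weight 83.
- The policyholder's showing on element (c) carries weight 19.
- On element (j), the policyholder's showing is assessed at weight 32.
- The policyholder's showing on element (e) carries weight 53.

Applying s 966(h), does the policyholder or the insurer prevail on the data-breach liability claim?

policyholder

— Issue I —
Stage I.1 — burden on policyholder; standard: the preponderance of the evidence (weight exceeds 55).
    (a): 74 > 55 [met]
  All elements met. The burden passes to the insurer.
Stage I.2 — burden on insurer; standard: clear and convincing evidence (weight is at least 75).
    (b): 58 < 75 [not met]
  Not every element is met, so the insurer fails to carry Stage I.2.
The policyholder prevails on this issue.
— Issue II —
Stage II.1 — burden on policyholder; standard: clear and convincing evidence (weight is at least 80).
    (d): 83 − 14 = 69 < 80 [not met]
  Stage II.1 not carried; the policyholder fails its burden.
The analysis ends at Stage II.1; the insurer prevails on this issue.
— Issue III —
Stage III.1 (policyholder, clear and convincing evidence, weight is at least 79): (f) 81 ≥ 79 — meets; (g) 95 ≥ 79 — meets.
  All elements met. The burden passes to the insurer.
Stage III.2 (insurer, the preponderance of the evidence, weight is at least 55): (h) 54 < 55 — fails; (i) 61 ≥ 55 — meets.
  The insurer does not carry Stage III.2.
The policyholder prevails on this issue.
Per-issue: Issue I → policyholder; Issue II → insurer; Issue III → policyholder. The policyholder must prevail on at least one issue; overall, the policyholder prevails.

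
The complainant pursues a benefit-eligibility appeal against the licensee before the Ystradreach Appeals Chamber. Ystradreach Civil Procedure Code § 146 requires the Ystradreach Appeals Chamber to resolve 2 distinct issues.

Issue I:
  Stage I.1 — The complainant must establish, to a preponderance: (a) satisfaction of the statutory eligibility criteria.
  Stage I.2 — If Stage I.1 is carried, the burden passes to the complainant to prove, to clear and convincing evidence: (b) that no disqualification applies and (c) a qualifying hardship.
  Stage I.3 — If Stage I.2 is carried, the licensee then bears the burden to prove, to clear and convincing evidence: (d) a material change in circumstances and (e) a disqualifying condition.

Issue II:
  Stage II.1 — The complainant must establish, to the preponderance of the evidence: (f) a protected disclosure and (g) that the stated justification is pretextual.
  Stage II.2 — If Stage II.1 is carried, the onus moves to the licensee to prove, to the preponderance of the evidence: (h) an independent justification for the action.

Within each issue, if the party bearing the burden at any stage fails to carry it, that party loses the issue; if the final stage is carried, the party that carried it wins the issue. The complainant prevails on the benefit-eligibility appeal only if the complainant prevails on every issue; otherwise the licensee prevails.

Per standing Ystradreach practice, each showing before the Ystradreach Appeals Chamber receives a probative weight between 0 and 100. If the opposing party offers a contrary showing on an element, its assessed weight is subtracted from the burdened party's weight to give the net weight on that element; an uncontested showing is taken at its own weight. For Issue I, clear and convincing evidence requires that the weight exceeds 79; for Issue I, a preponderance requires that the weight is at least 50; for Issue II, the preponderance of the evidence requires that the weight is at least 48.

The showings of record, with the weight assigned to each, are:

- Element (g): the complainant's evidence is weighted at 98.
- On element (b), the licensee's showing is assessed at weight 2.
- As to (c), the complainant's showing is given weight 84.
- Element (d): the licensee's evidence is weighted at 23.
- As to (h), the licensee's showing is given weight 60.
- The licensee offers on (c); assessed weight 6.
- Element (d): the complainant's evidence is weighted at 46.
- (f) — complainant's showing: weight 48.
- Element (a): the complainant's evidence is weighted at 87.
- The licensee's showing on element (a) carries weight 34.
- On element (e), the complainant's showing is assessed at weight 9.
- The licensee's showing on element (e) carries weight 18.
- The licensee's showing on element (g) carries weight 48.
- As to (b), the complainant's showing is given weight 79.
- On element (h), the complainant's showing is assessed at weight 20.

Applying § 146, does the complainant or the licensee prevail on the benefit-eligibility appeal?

— Issue I —
Stage I.1 — burden on complainant; standard: a preponderance (weight is at least 50).
    (a): 87 − 34 = 53 ≥ 50 [met]
  Stage I.1 is satisfied; the complainant continues to bear the burden.
Stage I.2 — burden on complainant; standard: clear and convincing evidence (weight exceeds 79).
    (b): 79 − 2 = 77 ≤ 79 [not met]
    (c): 84 − 6 = 78 ≤ 79 [not met]
  Not every element is met, so the complainant fails to carry Stage I.2.
The licensee prevails on this issue.
— Issue II —
Stage II.1 — burden on complainant; standard: the preponderance of the evidence (weight is at least 48).
    (f): 48 ≥ 48 [met]
    (g): 98 − 48 = 50 ≥ 48 [met]
  Stage II.1 carried; the burden shifts to the licensee.
Stage II.2 — burden on licensee; standard: the preponderance of the evidence (weight is at least 48).
    (h): 60 − 20 = 40 < 48 [not met]
  Not every element is met, so the licensee fails to carry Stage II.2.
The complainant prevails on this issue.
Per-issue: Issue I → licensee; Issue II → complainant. The complainant must prevail on every issue; overall, the licensee prevails.

licensee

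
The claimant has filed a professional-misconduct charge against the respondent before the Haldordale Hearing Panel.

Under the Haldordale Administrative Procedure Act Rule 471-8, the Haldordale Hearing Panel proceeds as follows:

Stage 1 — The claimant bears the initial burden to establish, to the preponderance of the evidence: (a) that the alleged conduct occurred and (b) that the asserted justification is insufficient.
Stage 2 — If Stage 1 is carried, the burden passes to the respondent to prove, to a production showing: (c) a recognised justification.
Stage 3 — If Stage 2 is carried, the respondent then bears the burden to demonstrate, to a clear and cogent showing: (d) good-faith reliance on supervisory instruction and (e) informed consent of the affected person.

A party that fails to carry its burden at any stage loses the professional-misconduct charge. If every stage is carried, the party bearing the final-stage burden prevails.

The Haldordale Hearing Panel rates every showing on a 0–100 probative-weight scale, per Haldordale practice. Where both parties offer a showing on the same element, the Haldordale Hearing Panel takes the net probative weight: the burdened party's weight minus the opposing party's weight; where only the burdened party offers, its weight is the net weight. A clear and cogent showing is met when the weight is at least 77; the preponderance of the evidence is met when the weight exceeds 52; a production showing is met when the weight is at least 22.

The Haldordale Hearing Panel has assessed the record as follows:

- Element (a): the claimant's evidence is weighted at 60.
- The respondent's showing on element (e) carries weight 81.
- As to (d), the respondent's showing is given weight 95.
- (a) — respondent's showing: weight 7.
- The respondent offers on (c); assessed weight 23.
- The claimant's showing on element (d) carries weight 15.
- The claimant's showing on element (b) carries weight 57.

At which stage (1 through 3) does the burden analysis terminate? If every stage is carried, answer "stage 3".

Stage 1 — burden on claimant; standard: the preponderance of the evidence (weight exceeds 52).
    (a): 60 − 7 = 53 > 52 [met]
    (b): 57 > 52 [met]
  Stage 1 carried; the burden shifts to the respondent.
Stage 2 — burden on respondent; standard: a production showing (weight is at least 22).
    (c): 23 ≥ 22 [met]
  Stage 2 is satisfied; the respondent continues to bear the burden.
Stage 3 — burden on respondent; standard: a clear and cogent showing (weight is at least 77).
    (d): 95 − 15 = 80 ≥ 77 [met]
    (e): 81 ≥ 77 [met]
  All elements met at the final stage.
Every stage carried; the respondent prevails.

stage 3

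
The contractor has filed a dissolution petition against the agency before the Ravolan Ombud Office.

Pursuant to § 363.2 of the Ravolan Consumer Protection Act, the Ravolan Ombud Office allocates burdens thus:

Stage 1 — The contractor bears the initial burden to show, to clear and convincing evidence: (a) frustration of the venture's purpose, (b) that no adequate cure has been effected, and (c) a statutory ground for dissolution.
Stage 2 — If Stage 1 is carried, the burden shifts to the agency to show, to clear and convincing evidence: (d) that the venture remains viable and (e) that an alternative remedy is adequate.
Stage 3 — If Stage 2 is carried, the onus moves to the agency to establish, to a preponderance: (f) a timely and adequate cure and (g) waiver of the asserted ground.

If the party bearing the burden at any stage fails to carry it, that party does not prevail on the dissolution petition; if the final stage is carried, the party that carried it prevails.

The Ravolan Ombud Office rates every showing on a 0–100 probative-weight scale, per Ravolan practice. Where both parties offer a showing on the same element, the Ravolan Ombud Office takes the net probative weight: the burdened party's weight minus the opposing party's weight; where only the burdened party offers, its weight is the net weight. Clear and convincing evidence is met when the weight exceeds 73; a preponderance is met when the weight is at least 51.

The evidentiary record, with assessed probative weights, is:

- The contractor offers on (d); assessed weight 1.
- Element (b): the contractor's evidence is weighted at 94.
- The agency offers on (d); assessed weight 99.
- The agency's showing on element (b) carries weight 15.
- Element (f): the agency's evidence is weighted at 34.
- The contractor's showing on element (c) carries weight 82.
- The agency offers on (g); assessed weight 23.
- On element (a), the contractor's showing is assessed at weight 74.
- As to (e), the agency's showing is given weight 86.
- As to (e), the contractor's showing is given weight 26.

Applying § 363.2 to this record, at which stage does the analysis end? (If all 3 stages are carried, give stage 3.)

stage 2

Stage 1 — burden on contractor; standard: clear and convincing evidence (weight exceeds 73).
    (a): 74 > 73 [met]
    (b): 94 − 15 = 79 > 73 [met]
    (c): 82 > 73 [met]
  Stage 1 carried; the burden shifts to the agency.
Stage 2 — burden on agency; standard: clear and convincing evidence (weight exceeds 73).
    (d): 99 − 1 = 98 > 73 [met]
    (e): 86 − 26 = 60 ≤ 73 [not met]
  Stage 2 not carried; the agency fails its burden.
So the contractor prevails.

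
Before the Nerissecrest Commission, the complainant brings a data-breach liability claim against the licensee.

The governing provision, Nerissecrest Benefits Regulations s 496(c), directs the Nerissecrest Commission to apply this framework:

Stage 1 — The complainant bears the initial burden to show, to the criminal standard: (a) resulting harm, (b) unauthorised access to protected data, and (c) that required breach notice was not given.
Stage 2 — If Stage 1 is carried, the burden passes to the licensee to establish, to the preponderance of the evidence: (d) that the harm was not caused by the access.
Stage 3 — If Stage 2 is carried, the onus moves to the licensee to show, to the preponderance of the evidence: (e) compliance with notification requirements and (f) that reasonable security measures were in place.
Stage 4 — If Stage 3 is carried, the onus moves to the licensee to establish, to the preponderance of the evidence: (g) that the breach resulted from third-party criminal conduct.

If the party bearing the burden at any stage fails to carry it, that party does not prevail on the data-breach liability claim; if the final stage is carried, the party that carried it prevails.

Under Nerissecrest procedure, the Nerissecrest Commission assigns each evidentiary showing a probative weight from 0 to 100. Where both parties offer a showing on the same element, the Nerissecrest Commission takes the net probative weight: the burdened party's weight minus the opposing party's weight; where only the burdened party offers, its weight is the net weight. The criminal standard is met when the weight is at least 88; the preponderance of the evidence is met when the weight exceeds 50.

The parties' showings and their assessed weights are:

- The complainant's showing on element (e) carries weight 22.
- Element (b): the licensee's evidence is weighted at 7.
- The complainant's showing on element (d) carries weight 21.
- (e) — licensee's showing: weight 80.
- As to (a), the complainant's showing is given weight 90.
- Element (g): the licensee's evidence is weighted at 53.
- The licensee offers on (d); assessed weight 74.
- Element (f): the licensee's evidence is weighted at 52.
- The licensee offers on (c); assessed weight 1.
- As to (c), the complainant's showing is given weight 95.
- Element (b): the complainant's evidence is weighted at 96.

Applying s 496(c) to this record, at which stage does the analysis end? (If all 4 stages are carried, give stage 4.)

stage 4

Stage 1 (complainant, the criminal standard, weight is at least 88): (a) 90 ≥ 88 — meets; (b) net 96−7=89 ≥ 88 — meets; (c) net 95−1=94 ≥ 88 — meets.
  All elements met. The burden passes to the licensee.
Stage 2 (licensee, the preponderance of the evidence, weight exceeds 50): (d) net 74−21=53 > 50 — meets.
  Stage 2 carried; the burden remains with the licensee.
Stage 3 (licensee, the preponderance of the evidence, weight exceeds 50): (e) net 80−22=58 > 50 — meets; (f) 52 > 50 — meets.
  Stage 3 carried; the burden remains with the licensee.
Stage 4 (licensee, the preponderance of the evidence, weight exceeds 50): (g) 53 > 50 — meets.
  The licensee carries the last stage.
With every stage satisfied, the licensee prevails.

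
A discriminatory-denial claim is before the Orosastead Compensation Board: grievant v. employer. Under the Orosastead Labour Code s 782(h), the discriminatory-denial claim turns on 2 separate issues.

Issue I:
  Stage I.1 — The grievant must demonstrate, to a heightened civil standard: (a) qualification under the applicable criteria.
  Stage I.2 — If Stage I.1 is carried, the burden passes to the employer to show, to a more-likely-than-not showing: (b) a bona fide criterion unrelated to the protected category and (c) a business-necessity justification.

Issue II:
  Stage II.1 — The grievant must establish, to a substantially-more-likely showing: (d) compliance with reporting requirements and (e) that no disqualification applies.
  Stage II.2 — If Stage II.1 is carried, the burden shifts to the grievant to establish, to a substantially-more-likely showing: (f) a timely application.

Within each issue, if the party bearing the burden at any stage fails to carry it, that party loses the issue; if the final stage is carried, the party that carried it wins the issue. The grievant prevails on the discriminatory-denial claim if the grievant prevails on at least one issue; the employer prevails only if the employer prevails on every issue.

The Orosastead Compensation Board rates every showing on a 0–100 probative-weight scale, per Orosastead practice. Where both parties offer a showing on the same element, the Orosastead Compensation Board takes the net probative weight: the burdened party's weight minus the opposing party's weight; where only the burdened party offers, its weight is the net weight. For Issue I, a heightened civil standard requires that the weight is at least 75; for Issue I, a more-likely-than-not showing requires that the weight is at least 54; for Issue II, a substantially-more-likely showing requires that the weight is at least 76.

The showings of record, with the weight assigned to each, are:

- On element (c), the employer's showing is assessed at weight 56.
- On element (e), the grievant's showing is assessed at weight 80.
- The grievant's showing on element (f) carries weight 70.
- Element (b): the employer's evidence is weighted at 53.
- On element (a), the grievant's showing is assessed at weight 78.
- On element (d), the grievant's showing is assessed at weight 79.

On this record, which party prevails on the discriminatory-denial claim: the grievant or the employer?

— Issue I —
Stage I.1 — burden on grievant; standard: a heightened civil standard (weight is at least 75).
    (a): 78 ≥ 75 [met]
  All elements met. The burden passes to the employer.
Stage I.2 — burden on employer; standard: a more-likely-than-not showing (weight is at least 54).
    (b): 53 < 54 [not met]
    (c): 56 ≥ 54 [met]
  Not every element is met, so the employer fails to carry Stage I.2.
So the grievant prevails on this issue.
— Issue II —
Stage II.1 — burden on grievant; standard: a substantially-more-likely showing (weight is at least 76).
    (d): 79 ≥ 76 [met]
    (e): 80 ≥ 76 [met]
  All elements met. The grievant retains the burden for Stage II.2.
Stage II.2 — burden on grievant; standard: a substantially-more-likely showing (weight is at least 76).
    (f): 70 < 76 [not met]
  The grievant does not carry Stage II.2.
The employer prevails on this issue.
Per-issue: Issue I → grievant; Issue II → employer. The grievant must prevail on at least one issue; overall, the grievant prevails.

grievant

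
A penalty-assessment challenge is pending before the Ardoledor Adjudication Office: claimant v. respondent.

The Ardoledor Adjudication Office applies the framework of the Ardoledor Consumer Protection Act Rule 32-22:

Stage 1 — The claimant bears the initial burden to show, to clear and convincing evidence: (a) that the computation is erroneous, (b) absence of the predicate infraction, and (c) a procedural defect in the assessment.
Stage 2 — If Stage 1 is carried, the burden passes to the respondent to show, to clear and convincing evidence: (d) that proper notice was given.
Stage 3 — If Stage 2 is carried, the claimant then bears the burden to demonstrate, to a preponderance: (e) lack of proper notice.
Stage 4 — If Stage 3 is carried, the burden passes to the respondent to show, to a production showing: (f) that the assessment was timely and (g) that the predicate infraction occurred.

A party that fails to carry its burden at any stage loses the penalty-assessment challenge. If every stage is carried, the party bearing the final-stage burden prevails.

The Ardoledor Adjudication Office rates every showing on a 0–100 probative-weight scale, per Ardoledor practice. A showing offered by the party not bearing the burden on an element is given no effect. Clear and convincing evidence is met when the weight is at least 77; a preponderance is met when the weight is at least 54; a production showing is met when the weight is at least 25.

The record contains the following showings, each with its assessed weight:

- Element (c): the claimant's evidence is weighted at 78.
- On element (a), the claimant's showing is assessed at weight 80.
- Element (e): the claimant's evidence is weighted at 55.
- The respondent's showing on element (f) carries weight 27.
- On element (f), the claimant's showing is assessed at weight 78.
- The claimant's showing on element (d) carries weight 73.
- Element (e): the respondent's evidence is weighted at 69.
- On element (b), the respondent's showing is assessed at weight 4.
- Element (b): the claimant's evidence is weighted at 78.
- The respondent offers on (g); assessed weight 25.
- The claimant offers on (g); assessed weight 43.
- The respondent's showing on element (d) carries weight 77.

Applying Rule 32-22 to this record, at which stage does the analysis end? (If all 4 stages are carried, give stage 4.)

Stage 1 (claimant, clear and convincing evidence, weight is at least 77): (a) 80 ≥ 77 — meets; (b) 78 (respondent's 4 disregarded) ≥ 77 — meets; (c) 78 ≥ 77 — meets.
  All elements met. The burden passes to the respondent.
Stage 2 (respondent, clear and convincing evidence, weight is at least 77): (d) 77 (claimant's 73 disregarded) ≥ 77 — meets.
  All elements met. The burden passes to the claimant.
Stage 3 (claimant, a preponderance, weight is at least 54): (e) 55 (respondent's 69 disregarded) ≥ 54 — meets.
  All elements met. The burden passes to the respondent.
Stage 4 (respondent, a production showing, weight is at least 25): (f) 27 (claimant's 78 disregarded) ≥ 25 — meets; (g) 25 (claimant's 43 disregarded) ≥ 25 — meets.
  Stage 4 carried; the final stage is satisfied.
All stages carried — the respondent prevails.

stage 4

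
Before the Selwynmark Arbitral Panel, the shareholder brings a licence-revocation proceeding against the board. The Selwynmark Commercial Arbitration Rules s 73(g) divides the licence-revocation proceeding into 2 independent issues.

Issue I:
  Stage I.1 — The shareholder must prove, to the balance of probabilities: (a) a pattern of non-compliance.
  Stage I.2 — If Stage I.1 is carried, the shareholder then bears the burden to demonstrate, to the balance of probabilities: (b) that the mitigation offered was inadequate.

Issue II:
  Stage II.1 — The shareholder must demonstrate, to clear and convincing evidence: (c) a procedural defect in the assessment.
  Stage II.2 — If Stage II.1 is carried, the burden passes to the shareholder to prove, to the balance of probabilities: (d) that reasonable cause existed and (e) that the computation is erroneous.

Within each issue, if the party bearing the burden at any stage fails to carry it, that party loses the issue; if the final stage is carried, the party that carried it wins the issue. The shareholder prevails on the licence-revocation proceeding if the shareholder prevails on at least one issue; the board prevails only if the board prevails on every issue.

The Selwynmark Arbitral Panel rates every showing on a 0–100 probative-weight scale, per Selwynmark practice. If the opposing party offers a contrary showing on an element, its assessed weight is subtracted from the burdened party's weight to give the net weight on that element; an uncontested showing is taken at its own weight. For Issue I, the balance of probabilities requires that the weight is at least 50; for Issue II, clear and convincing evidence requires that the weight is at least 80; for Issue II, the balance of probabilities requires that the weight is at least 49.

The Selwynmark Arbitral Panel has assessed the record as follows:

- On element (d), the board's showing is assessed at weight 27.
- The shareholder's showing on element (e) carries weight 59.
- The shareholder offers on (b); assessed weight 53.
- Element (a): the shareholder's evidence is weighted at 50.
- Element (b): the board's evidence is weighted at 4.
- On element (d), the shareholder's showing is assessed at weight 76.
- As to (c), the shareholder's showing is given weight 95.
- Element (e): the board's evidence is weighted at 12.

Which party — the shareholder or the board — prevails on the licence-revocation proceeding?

board

— Issue I —
Stage I.1 (shareholder, the balance of probabilities, weight is at least 50): (a) 50 ≥ 50 — meets.
  All elements met. The shareholder retains the burden for Stage I.2.
Stage I.2 (shareholder, the balance of probabilities, weight is at least 50): (b) net 53−4=49 < 50 — fails.
  Not every element is met, so the shareholder fails to carry Stage I.2.
The board prevails on this issue.
— Issue II —
Stage II.1 (shareholder, clear and convincing evidence, weight is at least 80): (c) 95 ≥ 80 — meets.
  All elements met. The shareholder retains the burden for Stage II.2.
Stage II.2 (shareholder, the balance of probabilities, weight is at least 49): (d) net 76−27=49 ≥ 49 — meets; (e) net 59−12=47 < 49 — fails.
  Stage II.2 not carried; the shareholder fails its burden.
The board prevails on this issue.
Per-issue: Issue I → board; Issue II → board. The shareholder must prevail on at least one issue; overall, the board prevails.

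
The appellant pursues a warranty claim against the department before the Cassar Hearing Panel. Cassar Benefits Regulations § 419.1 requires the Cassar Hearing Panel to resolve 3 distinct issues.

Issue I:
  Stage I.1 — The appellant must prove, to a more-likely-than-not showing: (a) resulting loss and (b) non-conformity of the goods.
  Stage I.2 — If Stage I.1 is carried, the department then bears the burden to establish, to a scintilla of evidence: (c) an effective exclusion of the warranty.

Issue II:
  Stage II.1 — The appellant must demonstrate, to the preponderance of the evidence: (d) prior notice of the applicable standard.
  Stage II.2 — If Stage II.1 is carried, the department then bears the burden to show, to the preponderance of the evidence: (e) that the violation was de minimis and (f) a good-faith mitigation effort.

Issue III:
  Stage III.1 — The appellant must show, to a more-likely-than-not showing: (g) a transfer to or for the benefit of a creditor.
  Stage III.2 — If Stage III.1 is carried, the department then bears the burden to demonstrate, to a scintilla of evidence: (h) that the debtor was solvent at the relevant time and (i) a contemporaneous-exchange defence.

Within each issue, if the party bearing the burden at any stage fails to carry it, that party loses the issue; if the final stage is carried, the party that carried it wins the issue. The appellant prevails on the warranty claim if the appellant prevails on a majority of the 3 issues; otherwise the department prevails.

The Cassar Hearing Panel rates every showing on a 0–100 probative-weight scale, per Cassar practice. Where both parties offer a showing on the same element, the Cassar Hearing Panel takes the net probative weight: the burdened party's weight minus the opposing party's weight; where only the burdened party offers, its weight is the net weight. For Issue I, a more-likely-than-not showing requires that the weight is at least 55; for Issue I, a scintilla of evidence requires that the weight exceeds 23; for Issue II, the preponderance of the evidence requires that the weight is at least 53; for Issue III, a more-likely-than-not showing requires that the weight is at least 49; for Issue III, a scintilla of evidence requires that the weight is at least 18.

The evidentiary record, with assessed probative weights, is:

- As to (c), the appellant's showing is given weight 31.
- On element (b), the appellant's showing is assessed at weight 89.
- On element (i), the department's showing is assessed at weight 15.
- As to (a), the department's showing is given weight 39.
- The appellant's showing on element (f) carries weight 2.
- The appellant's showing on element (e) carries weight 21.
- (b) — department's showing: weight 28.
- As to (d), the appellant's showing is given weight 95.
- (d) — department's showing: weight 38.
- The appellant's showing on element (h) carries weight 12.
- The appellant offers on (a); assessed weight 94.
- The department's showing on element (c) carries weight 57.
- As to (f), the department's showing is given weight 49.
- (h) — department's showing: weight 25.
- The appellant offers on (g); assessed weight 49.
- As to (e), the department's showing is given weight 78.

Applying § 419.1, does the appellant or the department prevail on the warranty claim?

— Issue I —
Stage I.1 (appellant, a more-likely-than-not showing, weight is at least 55): (a) net 94−39=55 ≥ 55 — meets; (b) net 89−28=61 ≥ 55 — meets.
  Stage I.1 is satisfied; the onus moves to the department.
Stage I.2 (department, a scintilla of evidence, weight exceeds 23): (c) net 57−31=26 > 23 — meets.
  The department carries the last stage.
All stages carried — the department prevails on this issue.
— Issue II —
At Stage II.1 the appellant must meet the preponderance of the evidence (weight is at least 53): on (d) the weight is 95 less the opposing 38 gives net 57, ≥ 53, so (d) meets the standard.
  The appellant carries Stage II.1; the department now bears the burden.
At Stage II.2 the department must meet the preponderance of the evidence (weight is at least 53): on (e) the weight is 78 less the opposing 21 gives net 57, which does reach 53, so (e) meets the standard; on (f) the weight is 49 less the opposing 2 gives net 47, which does not reach 53, so (f) does not meet the standard.
  The department does not carry Stage II.2.
So the appellant prevails on this issue.
— Issue III —
Stage III.1 (appellant, a more-likely-than-not showing, weight is at least 49): (g) 49 ≥ 49 — meets.
  Stage III.1 carried; the burden shifts to the department.
Stage III.2 (department, a scintilla of evidence, weight is at least 18): (h) net 25−12=13 < 18 — fails; (i) 15 < 18 — fails.
  Stage III.2 not carried; the department fails its burden.
The analysis ends at Stage III.2; the appellant prevails on this issue.
Per-issue: Issue I → department; Issue II → appellant; Issue III → appellant. The appellant must prevail on a majority of issues; overall, the appellant prevails.

appellant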